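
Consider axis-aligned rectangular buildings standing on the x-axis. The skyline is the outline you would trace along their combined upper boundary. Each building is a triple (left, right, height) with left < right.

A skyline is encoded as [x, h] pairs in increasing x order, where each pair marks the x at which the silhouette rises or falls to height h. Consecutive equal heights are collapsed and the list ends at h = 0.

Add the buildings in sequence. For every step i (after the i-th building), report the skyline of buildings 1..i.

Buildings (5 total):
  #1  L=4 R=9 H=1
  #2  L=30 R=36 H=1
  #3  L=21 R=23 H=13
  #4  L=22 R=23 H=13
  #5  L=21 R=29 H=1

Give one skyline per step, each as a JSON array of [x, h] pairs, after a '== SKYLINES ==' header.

== SKYLINES ==
[[4,1],[9,0]]
[[4,1],[9,0],[30,1],[36,0]]
[[4,1],[9,0],[21,13],[23,0],[30,1],[36,0]]
[[4,1],[9,0],[21,13],[23,0],[30,1],[36,0]]
[[4,1],[9,0],[21,13],[23,1],[29,0],[30,1],[36,0]]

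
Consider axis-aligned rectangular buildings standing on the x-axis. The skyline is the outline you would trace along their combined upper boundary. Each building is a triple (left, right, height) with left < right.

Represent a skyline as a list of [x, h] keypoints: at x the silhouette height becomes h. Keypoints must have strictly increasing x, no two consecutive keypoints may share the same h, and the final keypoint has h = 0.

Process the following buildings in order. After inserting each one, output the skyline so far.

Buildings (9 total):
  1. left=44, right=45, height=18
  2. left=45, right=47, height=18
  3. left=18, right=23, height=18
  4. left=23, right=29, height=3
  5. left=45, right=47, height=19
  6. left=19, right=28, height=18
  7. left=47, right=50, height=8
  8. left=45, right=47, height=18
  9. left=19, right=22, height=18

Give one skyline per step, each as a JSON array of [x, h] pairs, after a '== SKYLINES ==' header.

== SKYLINES ==
[[44,18],[45,0]]
[[44,18],[47,0]]
[[18,18],[23,0],[44,18],[47,0]]
[[18,18],[23,3],[29,0],[44,18],[47,0]]
[[18,18],[23,3],[29,0],[44,18],[45,19],[47,0]]
[[18,18],[28,3],[29,0],[44,18],[45,19],[47,0]]
[[18,18],[28,3],[29,0],[44,18],[45,19],[47,8],[50,0]]
[[18,18],[28,3],[29,0],[44,18],[45,19],[47,8],[50,0]]
[[18,18],[28,3],[29,0],[44,18],[45,19],[47,8],[50,0]]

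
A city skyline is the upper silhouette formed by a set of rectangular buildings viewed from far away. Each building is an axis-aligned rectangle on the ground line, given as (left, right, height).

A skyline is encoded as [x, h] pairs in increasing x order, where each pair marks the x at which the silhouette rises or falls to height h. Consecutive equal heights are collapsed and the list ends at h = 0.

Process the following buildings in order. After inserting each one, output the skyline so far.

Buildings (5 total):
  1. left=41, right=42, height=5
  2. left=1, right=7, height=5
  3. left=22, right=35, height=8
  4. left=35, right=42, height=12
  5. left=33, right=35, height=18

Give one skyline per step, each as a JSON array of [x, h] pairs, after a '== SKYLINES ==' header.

== SKYLINES ==
[[41,5],[42,0]]
[[1,5],[7,0],[41,5],[42,0]]
[[1,5],[7,0],[22,8],[35,0],[41,5],[42,0]]
[[1,5],[7,0],[22,8],[35,12],[42,0]]
[[1,5],[7,0],[22,8],[33,18],[35,12],[42,0]]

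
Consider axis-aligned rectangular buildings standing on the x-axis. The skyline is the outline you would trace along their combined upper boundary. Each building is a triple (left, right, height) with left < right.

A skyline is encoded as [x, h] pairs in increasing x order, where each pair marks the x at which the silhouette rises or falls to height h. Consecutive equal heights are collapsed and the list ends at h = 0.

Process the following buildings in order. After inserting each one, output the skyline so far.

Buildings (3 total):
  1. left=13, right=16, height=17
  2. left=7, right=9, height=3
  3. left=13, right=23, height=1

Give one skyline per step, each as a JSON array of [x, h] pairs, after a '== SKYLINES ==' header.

== SKYLINES ==
[[13,17],[16,0]]
[[7,3],[9,0],[13,17],[16,0]]
[[7,3],[9,0],[13,17],[16,1],[23,0]]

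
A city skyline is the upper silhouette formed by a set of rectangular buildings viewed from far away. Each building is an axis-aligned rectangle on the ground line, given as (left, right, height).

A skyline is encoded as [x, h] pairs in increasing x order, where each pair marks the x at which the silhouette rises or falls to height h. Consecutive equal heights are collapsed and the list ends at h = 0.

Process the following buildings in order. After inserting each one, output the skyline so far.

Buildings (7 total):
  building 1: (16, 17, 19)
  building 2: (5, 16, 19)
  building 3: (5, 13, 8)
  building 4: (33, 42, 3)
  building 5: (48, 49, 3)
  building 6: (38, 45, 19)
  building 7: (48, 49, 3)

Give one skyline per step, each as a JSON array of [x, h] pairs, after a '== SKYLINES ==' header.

== SKYLINES ==
[[16,19],[17,0]]
[[5,19],[17,0]]
[[5,19],[17,0]]
[[5,19],[17,0],[33,3],[42,0]]
[[5,19],[17,0],[33,3],[42,0],[48,3],[49,0]]
[[5,19],[17,0],[33,3],[38,19],[45,0],[48,3],[49,0]]
[[5,19],[17,0],[33,3],[38,19],[45,0],[48,3],[49,0]]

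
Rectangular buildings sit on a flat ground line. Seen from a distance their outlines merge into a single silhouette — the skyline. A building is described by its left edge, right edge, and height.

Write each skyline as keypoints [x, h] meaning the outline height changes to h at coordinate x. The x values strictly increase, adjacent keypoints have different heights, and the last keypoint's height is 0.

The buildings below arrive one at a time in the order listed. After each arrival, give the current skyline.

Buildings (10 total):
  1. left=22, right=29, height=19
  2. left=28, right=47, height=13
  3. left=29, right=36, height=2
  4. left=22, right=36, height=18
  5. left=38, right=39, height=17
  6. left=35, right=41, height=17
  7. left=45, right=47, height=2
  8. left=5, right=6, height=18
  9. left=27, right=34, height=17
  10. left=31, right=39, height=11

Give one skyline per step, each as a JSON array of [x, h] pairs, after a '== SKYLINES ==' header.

== SKYLINES ==
[[22,19],[29,0]]
[[22,19],[29,13],[47,0]]
[[22,19],[29,13],[47,0]]
[[22,19],[29,18],[36,13],[47,0]]
[[22,19],[29,18],[36,13],[38,17],[39,13],[47,0]]
[[22,19],[29,18],[36,17],[41,13],[47,0]]
[[22,19],[29,18],[36,17],[41,13],[47,0]]
[[5,18],[6,0],[22,19],[29,18],[36,17],[41,13],[47,0]]
[[5,18],[6,0],[22,19],[29,18],[36,17],[41,13],[47,0]]
[[5,18],[6,0],[22,19],[29,18],[36,17],[41,13],[47,0]]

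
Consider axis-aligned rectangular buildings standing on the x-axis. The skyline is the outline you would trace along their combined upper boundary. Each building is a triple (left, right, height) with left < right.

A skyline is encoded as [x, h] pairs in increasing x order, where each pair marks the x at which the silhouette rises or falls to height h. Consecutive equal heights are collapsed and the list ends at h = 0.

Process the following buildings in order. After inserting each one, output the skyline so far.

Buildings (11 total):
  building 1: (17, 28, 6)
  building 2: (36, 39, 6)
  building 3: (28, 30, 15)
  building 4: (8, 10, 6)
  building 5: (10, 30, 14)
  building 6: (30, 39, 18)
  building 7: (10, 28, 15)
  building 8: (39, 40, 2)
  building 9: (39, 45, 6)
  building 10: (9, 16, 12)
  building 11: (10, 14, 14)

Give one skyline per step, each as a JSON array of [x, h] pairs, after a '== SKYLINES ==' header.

== SKYLINES ==
[[17,6],[28,0]]
[[17,6],[28,0],[36,6],[39,0]]
[[17,6],[28,15],[30,0],[36,6],[39,0]]
[[8,6],[10,0],[17,6],[28,15],[30,0],[36,6],[39,0]]
[[8,6],[10,14],[28,15],[30,0],[36,6],[39,0]]
[[8,6],[10,14],[28,15],[30,18],[39,0]]
[[8,6],[10,15],[30,18],[39,0]]
[[8,6],[10,15],[30,18],[39,2],[40,0]]
[[8,6],[10,15],[30,18],[39,6],[45,0]]
[[8,6],[9,12],[10,15],[30,18],[39,6],[45,0]]
[[8,6],[9,12],[10,15],[30,18],[39,6],[45,0]]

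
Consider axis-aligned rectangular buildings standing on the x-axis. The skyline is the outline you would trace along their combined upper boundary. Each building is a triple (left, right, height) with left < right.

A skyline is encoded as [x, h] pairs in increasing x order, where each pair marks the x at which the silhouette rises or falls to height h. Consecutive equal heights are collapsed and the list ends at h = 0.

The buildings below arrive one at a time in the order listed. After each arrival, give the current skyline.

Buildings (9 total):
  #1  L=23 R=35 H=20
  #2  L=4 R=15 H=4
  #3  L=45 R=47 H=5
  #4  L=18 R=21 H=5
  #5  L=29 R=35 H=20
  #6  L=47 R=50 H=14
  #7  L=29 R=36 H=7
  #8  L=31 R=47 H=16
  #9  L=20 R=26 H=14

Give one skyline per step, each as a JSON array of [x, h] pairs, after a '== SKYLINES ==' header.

== SKYLINES ==
[[23,20],[35,0]]
[[4,4],[15,0],[23,20],[35,0]]
[[4,4],[15,0],[23,20],[35,0],[45,5],[47,0]]
[[4,4],[15,0],[18,5],[21,0],[23,20],[35,0],[45,5],[47,0]]
[[4,4],[15,0],[18,5],[21,0],[23,20],[35,0],[45,5],[47,0]]
[[4,4],[15,0],[18,5],[21,0],[23,20],[35,0],[45,5],[47,14],[50,0]]
[[4,4],[15,0],[18,5],[21,0],[23,20],[35,7],[36,0],[45,5],[47,14],[50,0]]
[[4,4],[15,0],[18,5],[21,0],[23,20],[35,16],[47,14],[50,0]]
[[4,4],[15,0],[18,5],[20,14],[23,20],[35,16],[47,14],[50,0]]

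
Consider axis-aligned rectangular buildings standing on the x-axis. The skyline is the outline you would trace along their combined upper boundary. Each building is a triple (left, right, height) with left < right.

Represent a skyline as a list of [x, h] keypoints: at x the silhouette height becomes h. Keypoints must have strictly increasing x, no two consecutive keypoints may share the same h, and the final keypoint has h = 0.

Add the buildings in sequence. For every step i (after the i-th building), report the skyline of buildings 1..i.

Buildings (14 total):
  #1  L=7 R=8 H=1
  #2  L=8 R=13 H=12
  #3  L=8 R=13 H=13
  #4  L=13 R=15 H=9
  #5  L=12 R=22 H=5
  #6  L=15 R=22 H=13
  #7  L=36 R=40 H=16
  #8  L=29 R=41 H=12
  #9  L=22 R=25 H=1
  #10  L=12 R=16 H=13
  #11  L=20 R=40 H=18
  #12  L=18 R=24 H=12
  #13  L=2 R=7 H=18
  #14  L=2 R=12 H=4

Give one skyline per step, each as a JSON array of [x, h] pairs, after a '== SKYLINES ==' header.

== SKYLINES ==
[[7,1],[8,0]]
[[7,1],[8,12],[13,0]]
[[7,1],[8,13],[13,0]]
[[7,1],[8,13],[13,9],[15,0]]
[[7,1],[8,13],[13,9],[15,5],[22,0]]
[[7,1],[8,13],[13,9],[15,13],[22,0]]
[[7,1],[8,13],[13,9],[15,13],[22,0],[36,16],[40,0]]
[[7,1],[8,13],[13,9],[15,13],[22,0],[29,12],[36,16],[40,12],[41,0]]
[[7,1],[8,13],[13,9],[15,13],[22,1],[25,0],[29,12],[36,16],[40,12],[41,0]]
[[7,1],[8,13],[22,1],[25,0],[29,12],[36,16],[40,12],[41,0]]
[[7,1],[8,13],[20,18],[40,12],[41,0]]
[[7,1],[8,13],[20,18],[40,12],[41,0]]
[[2,18],[7,1],[8,13],[20,18],[40,12],[41,0]]
[[2,18],[7,4],[8,13],[20,18],[40,12],[41,0]]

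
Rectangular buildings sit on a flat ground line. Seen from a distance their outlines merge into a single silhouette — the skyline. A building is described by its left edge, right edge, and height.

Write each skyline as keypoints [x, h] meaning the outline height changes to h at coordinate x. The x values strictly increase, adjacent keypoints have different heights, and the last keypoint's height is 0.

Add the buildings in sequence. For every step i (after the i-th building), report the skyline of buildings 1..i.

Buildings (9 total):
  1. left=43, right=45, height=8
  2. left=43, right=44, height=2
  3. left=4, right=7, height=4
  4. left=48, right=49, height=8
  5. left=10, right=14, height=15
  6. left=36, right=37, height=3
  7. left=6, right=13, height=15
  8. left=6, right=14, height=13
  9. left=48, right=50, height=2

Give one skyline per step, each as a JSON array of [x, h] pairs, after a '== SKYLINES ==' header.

== SKYLINES ==
[[43,8],[45,0]]
[[43,8],[45,0]]
[[4,4],[7,0],[43,8],[45,0]]
[[4,4],[7,0],[43,8],[45,0],[48,8],[49,0]]
[[4,4],[7,0],[10,15],[14,0],[43,8],[45,0],[48,8],[49,0]]
[[4,4],[7,0],[10,15],[14,0],[36,3],[37,0],[43,8],[45,0],[48,8],[49,0]]
[[4,4],[6,15],[14,0],[36,3],[37,0],[43,8],[45,0],[48,8],[49,0]]
[[4,4],[6,15],[14,0],[36,3],[37,0],[43,8],[45,0],[48,8],[49,0]]
[[4,4],[6,15],[14,0],[36,3],[37,0],[43,8],[45,0],[48,8],[49,2],[50,0]]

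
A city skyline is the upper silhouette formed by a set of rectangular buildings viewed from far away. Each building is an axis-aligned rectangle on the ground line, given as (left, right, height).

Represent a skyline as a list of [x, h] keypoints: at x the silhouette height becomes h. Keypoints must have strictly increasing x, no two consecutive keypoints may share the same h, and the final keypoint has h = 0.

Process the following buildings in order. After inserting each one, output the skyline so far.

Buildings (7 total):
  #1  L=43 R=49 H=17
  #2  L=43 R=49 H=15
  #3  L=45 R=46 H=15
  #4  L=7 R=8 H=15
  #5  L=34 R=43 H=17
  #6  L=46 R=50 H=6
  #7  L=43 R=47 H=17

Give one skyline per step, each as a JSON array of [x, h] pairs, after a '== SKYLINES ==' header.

== SKYLINES ==
[[43,17],[49,0]]
[[43,17],[49,0]]
[[43,17],[49,0]]
[[7,15],[8,0],[43,17],[49,0]]
[[7,15],[8,0],[34,17],[49,0]]
[[7,15],[8,0],[34,17],[49,6],[50,0]]
[[7,15],[8,0],[34,17],[49,6],[50,0]]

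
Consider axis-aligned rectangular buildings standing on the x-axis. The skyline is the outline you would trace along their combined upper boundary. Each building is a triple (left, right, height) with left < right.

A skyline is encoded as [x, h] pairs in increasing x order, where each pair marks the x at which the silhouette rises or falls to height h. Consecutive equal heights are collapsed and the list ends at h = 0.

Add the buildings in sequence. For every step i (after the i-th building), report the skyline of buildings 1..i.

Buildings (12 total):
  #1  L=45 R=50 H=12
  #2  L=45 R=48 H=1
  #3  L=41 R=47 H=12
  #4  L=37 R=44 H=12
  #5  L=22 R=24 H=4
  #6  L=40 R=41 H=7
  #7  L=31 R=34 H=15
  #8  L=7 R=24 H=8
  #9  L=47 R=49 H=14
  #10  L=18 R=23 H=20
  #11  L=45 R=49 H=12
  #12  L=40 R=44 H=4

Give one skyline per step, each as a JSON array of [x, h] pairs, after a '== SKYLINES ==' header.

== SKYLINES ==
[[45,12],[50,0]]
[[45,12],[50,0]]
[[41,12],[50,0]]
[[37,12],[50,0]]
[[22,4],[24,0],[37,12],[50,0]]
[[22,4],[24,0],[37,12],[50,0]]
[[22,4],[24,0],[31,15],[34,0],[37,12],[50,0]]
[[7,8],[24,0],[31,15],[34,0],[37,12],[50,0]]
[[7,8],[24,0],[31,15],[34,0],[37,12],[47,14],[49,12],[50,0]]
[[7,8],[18,20],[23,8],[24,0],[31,15],[34,0],[37,12],[47,14],[49,12],[50,0]]
[[7,8],[18,20],[23,8],[24,0],[31,15],[34,0],[37,12],[47,14],[49,12],[50,0]]
[[7,8],[18,20],[23,8],[24,0],[31,15],[34,0],[37,12],[47,14],[49,12],[50,0]]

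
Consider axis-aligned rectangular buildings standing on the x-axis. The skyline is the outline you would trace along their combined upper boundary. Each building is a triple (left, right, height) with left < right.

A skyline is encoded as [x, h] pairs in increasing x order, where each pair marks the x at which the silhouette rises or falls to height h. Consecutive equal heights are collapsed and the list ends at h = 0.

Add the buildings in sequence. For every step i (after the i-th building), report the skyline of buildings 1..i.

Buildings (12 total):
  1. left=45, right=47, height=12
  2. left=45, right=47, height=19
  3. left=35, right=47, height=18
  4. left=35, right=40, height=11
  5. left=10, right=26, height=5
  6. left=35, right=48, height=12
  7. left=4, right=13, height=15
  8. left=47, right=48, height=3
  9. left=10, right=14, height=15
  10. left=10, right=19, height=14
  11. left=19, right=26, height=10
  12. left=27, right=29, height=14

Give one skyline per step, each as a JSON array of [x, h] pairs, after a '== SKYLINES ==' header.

== SKYLINES ==
[[45,12],[47,0]]
[[45,19],[47,0]]
[[35,18],[45,19],[47,0]]
[[35,18],[45,19],[47,0]]
[[10,5],[26,0],[35,18],[45,19],[47,0]]
[[10,5],[26,0],[35,18],[45,19],[47,12],[48,0]]
[[4,15],[13,5],[26,0],[35,18],[45,19],[47,12],[48,0]]
[[4,15],[13,5],[26,0],[35,18],[45,19],[47,12],[48,0]]
[[4,15],[14,5],[26,0],[35,18],[45,19],[47,12],[48,0]]
[[4,15],[14,14],[19,5],[26,0],[35,18],[45,19],[47,12],[48,0]]
[[4,15],[14,14],[19,10],[26,0],[35,18],[45,19],[47,12],[48,0]]
[[4,15],[14,14],[19,10],[26,0],[27,14],[29,0],[35,18],[45,19],[47,12],[48,0]]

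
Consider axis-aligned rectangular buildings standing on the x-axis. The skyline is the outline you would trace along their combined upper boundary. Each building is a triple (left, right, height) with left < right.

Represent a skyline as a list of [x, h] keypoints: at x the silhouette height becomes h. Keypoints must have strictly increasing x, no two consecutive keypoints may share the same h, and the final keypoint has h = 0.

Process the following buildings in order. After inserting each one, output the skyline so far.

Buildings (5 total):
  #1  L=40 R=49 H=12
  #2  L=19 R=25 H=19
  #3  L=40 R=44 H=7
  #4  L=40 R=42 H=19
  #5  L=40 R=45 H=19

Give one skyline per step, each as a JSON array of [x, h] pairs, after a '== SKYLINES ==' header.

== SKYLINES ==
[[40,12],[49,0]]
[[19,19],[25,0],[40,12],[49,0]]
[[19,19],[25,0],[40,12],[49,0]]
[[19,19],[25,0],[40,19],[42,12],[49,0]]
[[19,19],[25,0],[40,19],[45,12],[49,0]]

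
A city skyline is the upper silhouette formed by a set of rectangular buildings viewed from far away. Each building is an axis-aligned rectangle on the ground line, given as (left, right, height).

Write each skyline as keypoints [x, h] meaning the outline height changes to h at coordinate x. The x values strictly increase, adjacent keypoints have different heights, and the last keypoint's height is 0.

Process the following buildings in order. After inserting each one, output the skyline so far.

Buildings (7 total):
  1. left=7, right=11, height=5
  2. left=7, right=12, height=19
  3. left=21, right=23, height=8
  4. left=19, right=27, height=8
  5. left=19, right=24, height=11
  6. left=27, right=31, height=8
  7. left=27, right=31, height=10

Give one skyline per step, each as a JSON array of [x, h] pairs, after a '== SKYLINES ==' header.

== SKYLINES ==
[[7,5],[11,0]]
[[7,19],[12,0]]
[[7,19],[12,0],[21,8],[23,0]]
[[7,19],[12,0],[19,8],[27,0]]
[[7,19],[12,0],[19,11],[24,8],[27,0]]
[[7,19],[12,0],[19,11],[24,8],[31,0]]
[[7,19],[12,0],[19,11],[24,8],[27,10],[31,0]]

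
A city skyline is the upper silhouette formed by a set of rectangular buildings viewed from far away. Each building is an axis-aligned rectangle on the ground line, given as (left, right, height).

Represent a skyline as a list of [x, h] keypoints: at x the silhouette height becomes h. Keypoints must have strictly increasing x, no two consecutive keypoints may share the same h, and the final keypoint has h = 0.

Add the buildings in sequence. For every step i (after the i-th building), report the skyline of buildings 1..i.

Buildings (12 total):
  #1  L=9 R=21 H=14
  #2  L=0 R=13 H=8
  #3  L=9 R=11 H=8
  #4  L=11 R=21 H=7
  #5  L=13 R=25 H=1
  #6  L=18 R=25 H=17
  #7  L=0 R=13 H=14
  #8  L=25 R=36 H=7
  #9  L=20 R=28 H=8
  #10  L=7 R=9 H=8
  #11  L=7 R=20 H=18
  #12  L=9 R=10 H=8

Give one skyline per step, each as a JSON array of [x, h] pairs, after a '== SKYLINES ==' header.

== SKYLINES ==
[[9,14],[21,0]]
[[0,8],[9,14],[21,0]]
[[0,8],[9,14],[21,0]]
[[0,8],[9,14],[21,0]]
[[0,8],[9,14],[21,1],[25,0]]
[[0,8],[9,14],[18,17],[25,0]]
[[0,14],[18,17],[25,0]]
[[0,14],[18,17],[25,7],[36,0]]
[[0,14],[18,17],[25,8],[28,7],[36,0]]
[[0,14],[18,17],[25,8],[28,7],[36,0]]
[[0,14],[7,18],[20,17],[25,8],[28,7],[36,0]]
[[0,14],[7,18],[20,17],[25,8],[28,7],[36,0]]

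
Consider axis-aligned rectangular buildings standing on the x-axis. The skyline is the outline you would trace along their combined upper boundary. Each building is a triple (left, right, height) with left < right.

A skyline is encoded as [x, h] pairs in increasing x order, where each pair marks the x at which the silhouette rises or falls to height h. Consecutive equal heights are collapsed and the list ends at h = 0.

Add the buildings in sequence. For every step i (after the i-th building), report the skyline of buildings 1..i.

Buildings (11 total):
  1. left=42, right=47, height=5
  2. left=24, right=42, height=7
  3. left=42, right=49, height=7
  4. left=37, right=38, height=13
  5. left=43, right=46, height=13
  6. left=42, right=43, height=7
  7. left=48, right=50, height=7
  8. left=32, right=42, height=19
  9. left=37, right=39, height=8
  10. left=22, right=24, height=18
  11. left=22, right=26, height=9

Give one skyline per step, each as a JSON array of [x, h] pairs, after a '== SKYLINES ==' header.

== SKYLINES ==
[[42,5],[47,0]]
[[24,7],[42,5],[47,0]]
[[24,7],[49,0]]
[[24,7],[37,13],[38,7],[49,0]]
[[24,7],[37,13],[38,7],[43,13],[46,7],[49,0]]
[[24,7],[37,13],[38,7],[43,13],[46,7],[49,0]]
[[24,7],[37,13],[38,7],[43,13],[46,7],[50,0]]
[[24,7],[32,19],[42,7],[43,13],[46,7],[50,0]]
[[24,7],[32,19],[42,7],[43,13],[46,7],[50,0]]
[[22,18],[24,7],[32,19],[42,7],[43,13],[46,7],[50,0]]
[[22,18],[24,9],[26,7],[32,19],[42,7],[43,13],[46,7],[50,0]]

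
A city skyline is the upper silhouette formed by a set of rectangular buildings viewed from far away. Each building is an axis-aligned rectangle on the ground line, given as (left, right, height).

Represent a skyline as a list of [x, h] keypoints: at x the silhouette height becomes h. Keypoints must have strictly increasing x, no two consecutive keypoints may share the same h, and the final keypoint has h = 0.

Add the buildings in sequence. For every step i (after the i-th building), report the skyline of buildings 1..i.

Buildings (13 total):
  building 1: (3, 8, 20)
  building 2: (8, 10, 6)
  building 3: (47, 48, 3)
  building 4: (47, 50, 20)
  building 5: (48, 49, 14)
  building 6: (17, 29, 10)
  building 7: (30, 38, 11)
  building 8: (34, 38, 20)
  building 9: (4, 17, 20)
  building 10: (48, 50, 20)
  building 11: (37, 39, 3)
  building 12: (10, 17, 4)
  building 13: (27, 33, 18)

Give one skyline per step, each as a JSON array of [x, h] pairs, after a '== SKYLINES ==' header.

== SKYLINES ==
[[3,20],[8,0]]
[[3,20],[8,6],[10,0]]
[[3,20],[8,6],[10,0],[47,3],[48,0]]
[[3,20],[8,6],[10,0],[47,20],[50,0]]
[[3,20],[8,6],[10,0],[47,20],[50,0]]
[[3,20],[8,6],[10,0],[17,10],[29,0],[47,20],[50,0]]
[[3,20],[8,6],[10,0],[17,10],[29,0],[30,11],[38,0],[47,20],[50,0]]
[[3,20],[8,6],[10,0],[17,10],[29,0],[30,11],[34,20],[38,0],[47,20],[50,0]]
[[3,20],[17,10],[29,0],[30,11],[34,20],[38,0],[47,20],[50,0]]
[[3,20],[17,10],[29,0],[30,11],[34,20],[38,0],[47,20],[50,0]]
[[3,20],[17,10],[29,0],[30,11],[34,20],[38,3],[39,0],[47,20],[50,0]]
[[3,20],[17,10],[29,0],[30,11],[34,20],[38,3],[39,0],[47,20],[50,0]]
[[3,20],[17,10],[27,18],[33,11],[34,20],[38,3],[39,0],[47,20],[50,0]]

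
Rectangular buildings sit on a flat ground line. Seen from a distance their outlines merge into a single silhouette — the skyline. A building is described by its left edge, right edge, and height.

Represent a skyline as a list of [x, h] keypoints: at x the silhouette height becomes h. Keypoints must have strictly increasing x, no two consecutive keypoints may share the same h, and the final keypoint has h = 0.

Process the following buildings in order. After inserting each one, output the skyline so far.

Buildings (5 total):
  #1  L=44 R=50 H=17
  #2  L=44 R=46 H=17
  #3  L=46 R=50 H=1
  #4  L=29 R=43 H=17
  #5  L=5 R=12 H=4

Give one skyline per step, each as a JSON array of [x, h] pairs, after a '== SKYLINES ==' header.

== SKYLINES ==
[[44,17],[50,0]]
[[44,17],[50,0]]
[[44,17],[50,0]]
[[29,17],[43,0],[44,17],[50,0]]
[[5,4],[12,0],[29,17],[43,0],[44,17],[50,0]]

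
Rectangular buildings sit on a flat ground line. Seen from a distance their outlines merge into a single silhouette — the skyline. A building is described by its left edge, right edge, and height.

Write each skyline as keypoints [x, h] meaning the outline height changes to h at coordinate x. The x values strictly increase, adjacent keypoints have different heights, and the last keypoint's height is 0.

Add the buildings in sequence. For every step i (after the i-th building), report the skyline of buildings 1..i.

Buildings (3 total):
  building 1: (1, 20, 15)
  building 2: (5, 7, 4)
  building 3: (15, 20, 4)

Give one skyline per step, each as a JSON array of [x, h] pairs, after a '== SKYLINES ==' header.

== SKYLINES ==
[[1,15],[20,0]]
[[1,15],[20,0]]
[[1,15],[20,0]]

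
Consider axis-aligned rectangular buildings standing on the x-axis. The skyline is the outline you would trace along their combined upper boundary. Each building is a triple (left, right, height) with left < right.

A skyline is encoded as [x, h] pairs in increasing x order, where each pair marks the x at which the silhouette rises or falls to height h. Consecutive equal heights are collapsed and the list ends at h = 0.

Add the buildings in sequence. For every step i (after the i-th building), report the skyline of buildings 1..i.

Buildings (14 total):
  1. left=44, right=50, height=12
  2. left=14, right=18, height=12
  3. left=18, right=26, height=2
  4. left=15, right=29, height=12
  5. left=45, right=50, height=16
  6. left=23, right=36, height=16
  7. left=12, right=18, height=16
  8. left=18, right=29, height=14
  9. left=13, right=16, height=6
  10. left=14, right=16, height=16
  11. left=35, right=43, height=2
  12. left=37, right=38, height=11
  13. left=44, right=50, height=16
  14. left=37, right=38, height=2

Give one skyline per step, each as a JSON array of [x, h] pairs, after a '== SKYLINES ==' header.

== SKYLINES ==
[[44,12],[50,0]]
[[14,12],[18,0],[44,12],[50,0]]
[[14,12],[18,2],[26,0],[44,12],[50,0]]
[[14,12],[29,0],[44,12],[50,0]]
[[14,12],[29,0],[44,12],[45,16],[50,0]]
[[14,12],[23,16],[36,0],[44,12],[45,16],[50,0]]
[[12,16],[18,12],[23,16],[36,0],[44,12],[45,16],[50,0]]
[[12,16],[18,14],[23,16],[36,0],[44,12],[45,16],[50,0]]
[[12,16],[18,14],[23,16],[36,0],[44,12],[45,16],[50,0]]
[[12,16],[18,14],[23,16],[36,0],[44,12],[45,16],[50,0]]
[[12,16],[18,14],[23,16],[36,2],[43,0],[44,12],[45,16],[50,0]]
[[12,16],[18,14],[23,16],[36,2],[37,11],[38,2],[43,0],[44,12],[45,16],[50,0]]
[[12,16],[18,14],[23,16],[36,2],[37,11],[38,2],[43,0],[44,16],[50,0]]
[[12,16],[18,14],[23,16],[36,2],[37,11],[38,2],[43,0],[44,16],[50,0]]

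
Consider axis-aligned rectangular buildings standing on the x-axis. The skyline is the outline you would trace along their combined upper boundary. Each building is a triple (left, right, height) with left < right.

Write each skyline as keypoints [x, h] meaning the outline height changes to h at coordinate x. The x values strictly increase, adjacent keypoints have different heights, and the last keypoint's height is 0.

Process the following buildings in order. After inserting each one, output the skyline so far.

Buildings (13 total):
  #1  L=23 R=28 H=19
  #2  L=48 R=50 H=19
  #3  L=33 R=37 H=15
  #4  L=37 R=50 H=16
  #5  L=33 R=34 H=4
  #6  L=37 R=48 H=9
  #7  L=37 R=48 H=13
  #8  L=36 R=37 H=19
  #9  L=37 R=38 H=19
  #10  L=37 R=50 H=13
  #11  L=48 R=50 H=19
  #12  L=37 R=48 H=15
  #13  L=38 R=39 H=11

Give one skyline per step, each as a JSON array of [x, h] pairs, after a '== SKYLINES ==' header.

== SKYLINES ==
[[23,19],[28,0]]
[[23,19],[28,0],[48,19],[50,0]]
[[23,19],[28,0],[33,15],[37,0],[48,19],[50,0]]
[[23,19],[28,0],[33,15],[37,16],[48,19],[50,0]]
[[23,19],[28,0],[33,15],[37,16],[48,19],[50,0]]
[[23,19],[28,0],[33,15],[37,16],[48,19],[50,0]]
[[23,19],[28,0],[33,15],[37,16],[48,19],[50,0]]
[[23,19],[28,0],[33,15],[36,19],[37,16],[48,19],[50,0]]
[[23,19],[28,0],[33,15],[36,19],[38,16],[48,19],[50,0]]
[[23,19],[28,0],[33,15],[36,19],[38,16],[48,19],[50,0]]
[[23,19],[28,0],[33,15],[36,19],[38,16],[48,19],[50,0]]
[[23,19],[28,0],[33,15],[36,19],[38,16],[48,19],[50,0]]
[[23,19],[28,0],[33,15],[36,19],[38,16],[48,19],[50,0]]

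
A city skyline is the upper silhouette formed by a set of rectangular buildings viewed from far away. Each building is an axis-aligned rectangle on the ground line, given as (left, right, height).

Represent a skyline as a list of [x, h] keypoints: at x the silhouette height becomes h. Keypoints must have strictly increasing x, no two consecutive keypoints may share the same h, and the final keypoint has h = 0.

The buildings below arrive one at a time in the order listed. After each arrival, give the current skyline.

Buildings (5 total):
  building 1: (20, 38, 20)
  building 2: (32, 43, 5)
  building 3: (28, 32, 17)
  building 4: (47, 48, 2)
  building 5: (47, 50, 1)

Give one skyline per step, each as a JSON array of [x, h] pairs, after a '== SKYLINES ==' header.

== SKYLINES ==
[[20,20],[38,0]]
[[20,20],[38,5],[43,0]]
[[20,20],[38,5],[43,0]]
[[20,20],[38,5],[43,0],[47,2],[48,0]]
[[20,20],[38,5],[43,0],[47,2],[48,1],[50,0]]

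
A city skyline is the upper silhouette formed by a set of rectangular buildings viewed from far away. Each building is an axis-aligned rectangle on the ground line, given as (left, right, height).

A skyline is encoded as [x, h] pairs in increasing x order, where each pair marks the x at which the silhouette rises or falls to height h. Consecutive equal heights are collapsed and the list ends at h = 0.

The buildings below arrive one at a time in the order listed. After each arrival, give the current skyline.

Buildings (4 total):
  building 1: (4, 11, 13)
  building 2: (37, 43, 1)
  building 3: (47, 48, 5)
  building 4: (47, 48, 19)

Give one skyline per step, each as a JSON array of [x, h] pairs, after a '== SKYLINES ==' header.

== SKYLINES ==
[[4,13],[11,0]]
[[4,13],[11,0],[37,1],[43,0]]
[[4,13],[11,0],[37,1],[43,0],[47,5],[48,0]]
[[4,13],[11,0],[37,1],[43,0],[47,19],[48,0]]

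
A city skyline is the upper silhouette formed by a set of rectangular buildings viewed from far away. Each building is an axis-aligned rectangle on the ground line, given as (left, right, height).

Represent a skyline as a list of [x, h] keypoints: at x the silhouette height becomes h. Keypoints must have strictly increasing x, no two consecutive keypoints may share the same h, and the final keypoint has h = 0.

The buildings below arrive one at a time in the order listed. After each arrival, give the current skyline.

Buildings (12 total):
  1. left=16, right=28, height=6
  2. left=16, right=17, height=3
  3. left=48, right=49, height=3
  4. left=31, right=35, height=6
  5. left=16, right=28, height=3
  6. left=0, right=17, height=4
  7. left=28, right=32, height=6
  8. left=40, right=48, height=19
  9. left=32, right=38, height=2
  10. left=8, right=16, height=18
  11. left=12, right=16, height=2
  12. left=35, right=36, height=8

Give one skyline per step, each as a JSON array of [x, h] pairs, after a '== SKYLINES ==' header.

== SKYLINES ==
[[16,6],[28,0]]
[[16,6],[28,0]]
[[16,6],[28,0],[48,3],[49,0]]
[[16,6],[28,0],[31,6],[35,0],[48,3],[49,0]]
[[16,6],[28,0],[31,6],[35,0],[48,3],[49,0]]
[[0,4],[16,6],[28,0],[31,6],[35,0],[48,3],[49,0]]
[[0,4],[16,6],[35,0],[48,3],[49,0]]
[[0,4],[16,6],[35,0],[40,19],[48,3],[49,0]]
[[0,4],[16,6],[35,2],[38,0],[40,19],[48,3],[49,0]]
[[0,4],[8,18],[16,6],[35,2],[38,0],[40,19],[48,3],[49,0]]
[[0,4],[8,18],[16,6],[35,2],[38,0],[40,19],[48,3],[49,0]]
[[0,4],[8,18],[16,6],[35,8],[36,2],[38,0],[40,19],[48,3],[49,0]]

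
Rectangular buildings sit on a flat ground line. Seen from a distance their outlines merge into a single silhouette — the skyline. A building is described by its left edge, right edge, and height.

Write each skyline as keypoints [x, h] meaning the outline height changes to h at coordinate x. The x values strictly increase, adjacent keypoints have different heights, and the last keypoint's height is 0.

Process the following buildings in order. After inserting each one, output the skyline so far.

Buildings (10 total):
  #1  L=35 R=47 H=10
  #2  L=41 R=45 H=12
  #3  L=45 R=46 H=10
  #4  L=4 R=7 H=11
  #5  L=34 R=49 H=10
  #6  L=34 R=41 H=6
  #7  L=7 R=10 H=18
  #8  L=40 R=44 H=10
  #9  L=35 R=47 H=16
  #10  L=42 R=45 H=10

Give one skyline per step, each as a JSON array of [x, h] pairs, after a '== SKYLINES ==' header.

== SKYLINES ==
[[35,10],[47,0]]
[[35,10],[41,12],[45,10],[47,0]]
[[35,10],[41,12],[45,10],[47,0]]
[[4,11],[7,0],[35,10],[41,12],[45,10],[47,0]]
[[4,11],[7,0],[34,10],[41,12],[45,10],[49,0]]
[[4,11],[7,0],[34,10],[41,12],[45,10],[49,0]]
[[4,11],[7,18],[10,0],[34,10],[41,12],[45,10],[49,0]]
[[4,11],[7,18],[10,0],[34,10],[41,12],[45,10],[49,0]]
[[4,11],[7,18],[10,0],[34,10],[35,16],[47,10],[49,0]]
[[4,11],[7,18],[10,0],[34,10],[35,16],[47,10],[49,0]]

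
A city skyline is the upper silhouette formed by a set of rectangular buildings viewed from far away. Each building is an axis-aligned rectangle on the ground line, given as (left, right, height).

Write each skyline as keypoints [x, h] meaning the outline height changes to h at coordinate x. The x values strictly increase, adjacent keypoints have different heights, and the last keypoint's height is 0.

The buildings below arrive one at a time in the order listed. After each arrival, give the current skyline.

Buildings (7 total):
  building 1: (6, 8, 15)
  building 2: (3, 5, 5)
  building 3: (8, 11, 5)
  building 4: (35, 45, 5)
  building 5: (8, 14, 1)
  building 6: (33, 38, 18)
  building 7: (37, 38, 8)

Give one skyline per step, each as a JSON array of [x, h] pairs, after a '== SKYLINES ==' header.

== SKYLINES ==
[[6,15],[8,0]]
[[3,5],[5,0],[6,15],[8,0]]
[[3,5],[5,0],[6,15],[8,5],[11,0]]
[[3,5],[5,0],[6,15],[8,5],[11,0],[35,5],[45,0]]
[[3,5],[5,0],[6,15],[8,5],[11,1],[14,0],[35,5],[45,0]]
[[3,5],[5,0],[6,15],[8,5],[11,1],[14,0],[33,18],[38,5],[45,0]]
[[3,5],[5,0],[6,15],[8,5],[11,1],[14,0],[33,18],[38,5],[45,0]]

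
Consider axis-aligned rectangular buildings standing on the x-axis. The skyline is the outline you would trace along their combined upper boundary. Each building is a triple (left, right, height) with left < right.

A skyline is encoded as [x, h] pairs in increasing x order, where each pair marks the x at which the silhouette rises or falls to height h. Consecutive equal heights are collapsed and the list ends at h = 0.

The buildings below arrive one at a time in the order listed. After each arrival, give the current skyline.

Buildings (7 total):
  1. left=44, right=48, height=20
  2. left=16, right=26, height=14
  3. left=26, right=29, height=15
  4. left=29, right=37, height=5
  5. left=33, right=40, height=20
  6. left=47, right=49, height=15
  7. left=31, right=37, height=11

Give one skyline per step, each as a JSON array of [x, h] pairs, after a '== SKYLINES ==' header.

== SKYLINES ==
[[44,20],[48,0]]
[[16,14],[26,0],[44,20],[48,0]]
[[16,14],[26,15],[29,0],[44,20],[48,0]]
[[16,14],[26,15],[29,5],[37,0],[44,20],[48,0]]
[[16,14],[26,15],[29,5],[33,20],[40,0],[44,20],[48,0]]
[[16,14],[26,15],[29,5],[33,20],[40,0],[44,20],[48,15],[49,0]]
[[16,14],[26,15],[29,5],[31,11],[33,20],[40,0],[44,20],[48,15],[49,0]]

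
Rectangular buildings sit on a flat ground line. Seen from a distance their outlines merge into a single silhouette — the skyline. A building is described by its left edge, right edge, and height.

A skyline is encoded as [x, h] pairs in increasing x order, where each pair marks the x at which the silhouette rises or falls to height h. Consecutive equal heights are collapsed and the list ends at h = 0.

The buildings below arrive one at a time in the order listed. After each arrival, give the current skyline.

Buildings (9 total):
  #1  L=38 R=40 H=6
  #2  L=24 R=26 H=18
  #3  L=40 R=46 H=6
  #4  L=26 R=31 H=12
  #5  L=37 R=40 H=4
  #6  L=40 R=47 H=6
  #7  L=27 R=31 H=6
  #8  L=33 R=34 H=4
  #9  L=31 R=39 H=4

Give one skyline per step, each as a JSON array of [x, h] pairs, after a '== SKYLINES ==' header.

== SKYLINES ==
[[38,6],[40,0]]
[[24,18],[26,0],[38,6],[40,0]]
[[24,18],[26,0],[38,6],[46,0]]
[[24,18],[26,12],[31,0],[38,6],[46,0]]
[[24,18],[26,12],[31,0],[37,4],[38,6],[46,0]]
[[24,18],[26,12],[31,0],[37,4],[38,6],[47,0]]
[[24,18],[26,12],[31,0],[37,4],[38,6],[47,0]]
[[24,18],[26,12],[31,0],[33,4],[34,0],[37,4],[38,6],[47,0]]
[[24,18],[26,12],[31,4],[38,6],[47,0]]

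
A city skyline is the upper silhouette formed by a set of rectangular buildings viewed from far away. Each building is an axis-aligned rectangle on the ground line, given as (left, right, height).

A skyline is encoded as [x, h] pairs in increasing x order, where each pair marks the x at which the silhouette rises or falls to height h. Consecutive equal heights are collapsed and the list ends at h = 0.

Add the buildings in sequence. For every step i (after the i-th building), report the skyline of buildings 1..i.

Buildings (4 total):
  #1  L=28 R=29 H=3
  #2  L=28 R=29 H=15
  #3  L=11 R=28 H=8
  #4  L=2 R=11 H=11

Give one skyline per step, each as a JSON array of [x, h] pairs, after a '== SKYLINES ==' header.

== SKYLINES ==
[[28,3],[29,0]]
[[28,15],[29,0]]
[[11,8],[28,15],[29,0]]
[[2,11],[11,8],[28,15],[29,0]]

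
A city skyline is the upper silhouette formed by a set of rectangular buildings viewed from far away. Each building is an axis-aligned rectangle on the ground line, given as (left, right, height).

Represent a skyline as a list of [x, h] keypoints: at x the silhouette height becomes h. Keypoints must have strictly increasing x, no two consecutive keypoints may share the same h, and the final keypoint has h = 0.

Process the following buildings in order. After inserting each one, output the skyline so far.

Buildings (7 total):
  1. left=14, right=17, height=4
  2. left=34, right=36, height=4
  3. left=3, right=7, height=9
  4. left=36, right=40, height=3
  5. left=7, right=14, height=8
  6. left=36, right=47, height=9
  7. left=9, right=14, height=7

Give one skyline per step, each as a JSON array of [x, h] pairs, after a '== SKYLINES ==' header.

== SKYLINES ==
[[14,4],[17,0]]
[[14,4],[17,0],[34,4],[36,0]]
[[3,9],[7,0],[14,4],[17,0],[34,4],[36,0]]
[[3,9],[7,0],[14,4],[17,0],[34,4],[36,3],[40,0]]
[[3,9],[7,8],[14,4],[17,0],[34,4],[36,3],[40,0]]
[[3,9],[7,8],[14,4],[17,0],[34,4],[36,9],[47,0]]
[[3,9],[7,8],[14,4],[17,0],[34,4],[36,9],[47,0]]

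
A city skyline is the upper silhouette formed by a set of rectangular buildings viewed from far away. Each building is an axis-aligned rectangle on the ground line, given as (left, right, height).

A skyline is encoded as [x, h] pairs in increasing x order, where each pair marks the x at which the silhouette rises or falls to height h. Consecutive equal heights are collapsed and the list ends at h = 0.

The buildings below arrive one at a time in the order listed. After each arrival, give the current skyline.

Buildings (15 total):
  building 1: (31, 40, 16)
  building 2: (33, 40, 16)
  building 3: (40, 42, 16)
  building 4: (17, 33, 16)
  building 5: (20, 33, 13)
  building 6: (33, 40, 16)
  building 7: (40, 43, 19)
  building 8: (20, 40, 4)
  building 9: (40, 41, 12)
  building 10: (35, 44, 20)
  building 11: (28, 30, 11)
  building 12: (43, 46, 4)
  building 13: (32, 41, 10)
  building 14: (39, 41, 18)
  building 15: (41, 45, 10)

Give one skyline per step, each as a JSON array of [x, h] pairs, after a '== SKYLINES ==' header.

== SKYLINES ==
[[31,16],[40,0]]
[[31,16],[40,0]]
[[31,16],[42,0]]
[[17,16],[42,0]]
[[17,16],[42,0]]
[[17,16],[42,0]]
[[17,16],[40,19],[43,0]]
[[17,16],[40,19],[43,0]]
[[17,16],[40,19],[43,0]]
[[17,16],[35,20],[44,0]]
[[17,16],[35,20],[44,0]]
[[17,16],[35,20],[44,4],[46,0]]
[[17,16],[35,20],[44,4],[46,0]]
[[17,16],[35,20],[44,4],[46,0]]
[[17,16],[35,20],[44,10],[45,4],[46,0]]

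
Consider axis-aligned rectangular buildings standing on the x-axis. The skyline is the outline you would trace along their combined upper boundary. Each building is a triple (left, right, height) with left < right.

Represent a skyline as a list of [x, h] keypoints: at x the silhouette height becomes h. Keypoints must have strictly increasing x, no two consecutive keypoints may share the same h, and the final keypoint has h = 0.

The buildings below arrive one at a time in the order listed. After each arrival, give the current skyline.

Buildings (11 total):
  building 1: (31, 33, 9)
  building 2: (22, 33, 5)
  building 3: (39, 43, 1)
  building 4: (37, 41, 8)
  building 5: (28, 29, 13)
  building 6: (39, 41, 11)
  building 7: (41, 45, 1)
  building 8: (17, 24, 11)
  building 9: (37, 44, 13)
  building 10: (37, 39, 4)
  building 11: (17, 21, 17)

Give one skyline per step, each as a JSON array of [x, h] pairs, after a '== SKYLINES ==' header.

== SKYLINES ==
[[31,9],[33,0]]
[[22,5],[31,9],[33,0]]
[[22,5],[31,9],[33,0],[39,1],[43,0]]
[[22,5],[31,9],[33,0],[37,8],[41,1],[43,0]]
[[22,5],[28,13],[29,5],[31,9],[33,0],[37,8],[41,1],[43,0]]
[[22,5],[28,13],[29,5],[31,9],[33,0],[37,8],[39,11],[41,1],[43,0]]
[[22,5],[28,13],[29,5],[31,9],[33,0],[37,8],[39,11],[41,1],[45,0]]
[[17,11],[24,5],[28,13],[29,5],[31,9],[33,0],[37,8],[39,11],[41,1],[45,0]]
[[17,11],[24,5],[28,13],[29,5],[31,9],[33,0],[37,13],[44,1],[45,0]]
[[17,11],[24,5],[28,13],[29,5],[31,9],[33,0],[37,13],[44,1],[45,0]]
[[17,17],[21,11],[24,5],[28,13],[29,5],[31,9],[33,0],[37,13],[44,1],[45,0]]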